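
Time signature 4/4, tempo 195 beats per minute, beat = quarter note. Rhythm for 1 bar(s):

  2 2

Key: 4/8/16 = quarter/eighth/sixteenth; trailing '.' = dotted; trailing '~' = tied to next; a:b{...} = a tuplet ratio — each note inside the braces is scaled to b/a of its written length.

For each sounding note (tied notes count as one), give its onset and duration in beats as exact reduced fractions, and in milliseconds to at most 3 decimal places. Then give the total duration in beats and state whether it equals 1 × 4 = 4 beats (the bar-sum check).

1) 0.0ms=0b +615.385ms=2b
2) 615.385ms=2b +615.385ms=2b
Σ=4b of 4 (195bpm 4/4) — PASS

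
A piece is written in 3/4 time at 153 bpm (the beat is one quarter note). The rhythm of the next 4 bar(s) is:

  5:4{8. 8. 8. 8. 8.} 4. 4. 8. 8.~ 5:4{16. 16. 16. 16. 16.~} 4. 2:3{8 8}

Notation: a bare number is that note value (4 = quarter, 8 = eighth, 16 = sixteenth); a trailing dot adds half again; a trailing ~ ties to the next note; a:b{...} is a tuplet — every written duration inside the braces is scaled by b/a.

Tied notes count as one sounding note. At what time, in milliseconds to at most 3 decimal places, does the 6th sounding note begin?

1. 0.0ms @ 0 + 235.294ms (3/5)
2. 235.294ms @ 3/5 + 235.294ms (3/5)
3. 470.588ms @ 6/5 + 235.294ms (3/5)
4. 705.882ms @ 9/5 + 235.294ms (3/5)
5. 941.176ms @ 12/5 + 235.294ms (3/5)
6. 1176.471ms @ 3 + 588.235ms (3/2)
7. 1764.706ms @ 9/2 + 588.235ms (3/2)
8. 2352.941ms @ 6 + 294.118ms (3/4)
9. 2647.059ms @ 27/4 + 411.765ms (21/20)
10. 3058.824ms @ 39/5 + 117.647ms (3/10)
11. 3176.471ms @ 81/10 + 117.647ms (3/10)
12. 3294.118ms @ 42/5 + 117.647ms (3/10)
13. 3411.765ms @ 87/10 + 705.882ms (9/5)
14. 4117.647ms @ 21/2 + 294.118ms (3/4)
15. 4411.765ms @ 45/4 + 294.118ms (3/4)

note 6 onset = 3b = 1176.471ms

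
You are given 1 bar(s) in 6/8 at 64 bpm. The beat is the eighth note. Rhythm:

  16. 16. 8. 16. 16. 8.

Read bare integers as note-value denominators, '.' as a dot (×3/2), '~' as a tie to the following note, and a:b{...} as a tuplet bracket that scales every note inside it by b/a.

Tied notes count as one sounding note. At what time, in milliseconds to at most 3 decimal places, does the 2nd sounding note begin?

1. 0.0ms @ 0 + 703.125ms (3/4)
2. 703.125ms @ 3/4 + 703.125ms (3/4)
3. 1406.25ms @ 3/2 + 1406.25ms (3/2)
4. 2812.5ms @ 3 + 703.125ms (3/4)
5. 3515.625ms @ 15/4 + 703.125ms (3/4)
6. 4218.75ms @ 9/2 + 1406.25ms (3/2)

note 2 onset = 3/4b = 703.125ms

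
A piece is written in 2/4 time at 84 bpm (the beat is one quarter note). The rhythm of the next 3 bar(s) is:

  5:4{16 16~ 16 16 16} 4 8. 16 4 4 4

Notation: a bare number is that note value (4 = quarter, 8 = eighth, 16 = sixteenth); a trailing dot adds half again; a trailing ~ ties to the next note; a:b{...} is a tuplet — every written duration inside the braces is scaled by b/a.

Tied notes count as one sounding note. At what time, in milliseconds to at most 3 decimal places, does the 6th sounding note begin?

1. 0.0ms @ 0 + 142.857ms (1/5)
2. 142.857ms @ 1/5 + 285.714ms (2/5)
3. 428.571ms @ 3/5 + 142.857ms (1/5)
4. 571.429ms @ 4/5 + 142.857ms (1/5)
5. 714.286ms @ 1 + 714.286ms (1)
6. 1428.571ms @ 2 + 535.714ms (3/4)
7. 1964.286ms @ 11/4 + 178.571ms (1/4)
8. 2142.857ms @ 3 + 714.286ms (1)
9. 2857.143ms @ 4 + 714.286ms (1)
10. 3571.429ms @ 5 + 714.286ms (1)

note 6 onset = 2b = 1428.571ms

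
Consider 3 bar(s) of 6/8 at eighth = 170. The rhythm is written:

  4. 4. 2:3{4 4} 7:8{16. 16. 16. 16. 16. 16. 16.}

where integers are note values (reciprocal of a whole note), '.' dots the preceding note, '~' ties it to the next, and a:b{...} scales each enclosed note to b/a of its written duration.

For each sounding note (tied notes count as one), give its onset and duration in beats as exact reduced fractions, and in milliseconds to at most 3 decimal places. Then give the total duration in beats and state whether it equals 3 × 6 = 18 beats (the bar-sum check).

1) 0.0ms=0b +1058.824ms=3b
2) 1058.824ms=3b +1058.824ms=3b
3) 2117.647ms=6b +1058.824ms=3b
4) 3176.471ms=9b +1058.824ms=3b
5) 4235.294ms=12b +302.521ms=6/7b
6) 4537.815ms=90/7b +302.521ms=6/7b
7) 4840.336ms=96/7b +302.521ms=6/7b
8) 5142.857ms=102/7b +302.521ms=6/7b
9) 5445.378ms=108/7b +302.521ms=6/7b
10) 5747.899ms=114/7b +302.521ms=6/7b
11) 6050.42ms=120/7b +302.521ms=6/7b
Σ=18b of 18 (170bpm 6/8) — PASS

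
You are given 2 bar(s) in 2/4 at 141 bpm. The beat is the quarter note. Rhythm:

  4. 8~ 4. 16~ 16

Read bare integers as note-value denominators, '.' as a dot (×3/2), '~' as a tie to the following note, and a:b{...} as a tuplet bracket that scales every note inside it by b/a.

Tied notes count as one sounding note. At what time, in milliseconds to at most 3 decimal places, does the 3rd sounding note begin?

1. 0.0ms @ 0 + 638.298ms (3/2)
2. 638.298ms @ 3/2 + 851.064ms (2)
3. 1489.362ms @ 7/2 + 212.766ms (1/2)

note 3 onset = 7/2b = 1489.362ms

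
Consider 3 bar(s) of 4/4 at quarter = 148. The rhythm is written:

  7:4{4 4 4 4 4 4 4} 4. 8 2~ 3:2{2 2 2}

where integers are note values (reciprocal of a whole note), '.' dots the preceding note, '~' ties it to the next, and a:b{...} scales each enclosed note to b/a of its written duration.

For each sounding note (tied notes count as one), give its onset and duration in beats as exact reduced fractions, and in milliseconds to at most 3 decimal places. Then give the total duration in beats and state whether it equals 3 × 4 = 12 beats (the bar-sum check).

1) 0.0ms=0b +231.66ms=4/7b
2) 231.66ms=4/7b +231.66ms=4/7b
3) 463.32ms=8/7b +231.66ms=4/7b
4) 694.981ms=12/7b +231.66ms=4/7b
5) 926.641ms=16/7b +231.66ms=4/7b
6) 1158.301ms=20/7b +231.66ms=4/7b
7) 1389.961ms=24/7b +231.66ms=4/7b
8) 1621.622ms=4b +608.108ms=3/2b
9) 2229.73ms=11/2b +202.703ms=1/2b
10) 2432.432ms=6b +1351.351ms=10/3b
11) 3783.784ms=28/3b +540.541ms=4/3b
12) 4324.324ms=32/3b +540.541ms=4/3b
Σ=12b of 12 (148bpm 4/4) — PASS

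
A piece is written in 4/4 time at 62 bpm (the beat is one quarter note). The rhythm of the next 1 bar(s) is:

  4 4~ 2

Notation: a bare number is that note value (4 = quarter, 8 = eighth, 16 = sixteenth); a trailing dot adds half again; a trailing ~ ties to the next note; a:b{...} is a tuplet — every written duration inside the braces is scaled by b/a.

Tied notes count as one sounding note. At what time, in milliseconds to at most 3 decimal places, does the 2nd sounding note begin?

1. 0.0ms @ 0 + 967.742ms (1)
2. 967.742ms @ 1 + 2903.226ms (3)

note 2 onset = 1b = 967.742ms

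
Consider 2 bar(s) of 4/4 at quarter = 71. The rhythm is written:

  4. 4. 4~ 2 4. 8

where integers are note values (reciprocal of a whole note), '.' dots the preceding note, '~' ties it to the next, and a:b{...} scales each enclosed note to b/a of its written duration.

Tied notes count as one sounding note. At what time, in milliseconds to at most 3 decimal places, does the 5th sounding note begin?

note 5 onset = 15/2b = 6338.028ms

1. 0.0ms @ 0 + 1267.606ms (3/2)
2. 1267.606ms @ 3/2 + 1267.606ms (3/2)
3. 2535.211ms @ 3 + 2535.211ms (3)
4. 5070.423ms @ 6 + 1267.606ms (3/2)
5. 6338.028ms @ 15/2 + 422.535ms (1/2)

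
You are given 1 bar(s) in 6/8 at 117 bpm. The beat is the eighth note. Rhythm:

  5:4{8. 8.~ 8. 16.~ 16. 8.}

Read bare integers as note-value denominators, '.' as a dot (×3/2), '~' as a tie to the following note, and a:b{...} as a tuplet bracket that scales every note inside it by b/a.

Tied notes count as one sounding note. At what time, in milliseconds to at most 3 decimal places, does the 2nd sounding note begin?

1. 0.0ms @ 0 + 615.385ms (6/5)
2. 615.385ms @ 6/5 + 1230.769ms (12/5)
3. 1846.154ms @ 18/5 + 615.385ms (6/5)
4. 2461.538ms @ 24/5 + 615.385ms (6/5)

note 2 onset = 6/5b = 615.385ms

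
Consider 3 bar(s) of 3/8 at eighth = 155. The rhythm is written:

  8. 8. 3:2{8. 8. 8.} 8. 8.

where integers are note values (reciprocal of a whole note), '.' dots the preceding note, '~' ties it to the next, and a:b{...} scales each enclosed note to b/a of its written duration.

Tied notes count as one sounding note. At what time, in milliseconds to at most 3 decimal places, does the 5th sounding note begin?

note 5 onset = 5b = 1935.484ms

1. 0.0ms @ 0 + 580.645ms (3/2)
2. 580.645ms @ 3/2 + 580.645ms (3/2)
3. 1161.29ms @ 3 + 387.097ms (1)
4. 1548.387ms @ 4 + 387.097ms (1)
5. 1935.484ms @ 5 + 387.097ms (1)
6. 2322.581ms @ 6 + 580.645ms (3/2)
7. 2903.226ms @ 15/2 + 580.645ms (3/2)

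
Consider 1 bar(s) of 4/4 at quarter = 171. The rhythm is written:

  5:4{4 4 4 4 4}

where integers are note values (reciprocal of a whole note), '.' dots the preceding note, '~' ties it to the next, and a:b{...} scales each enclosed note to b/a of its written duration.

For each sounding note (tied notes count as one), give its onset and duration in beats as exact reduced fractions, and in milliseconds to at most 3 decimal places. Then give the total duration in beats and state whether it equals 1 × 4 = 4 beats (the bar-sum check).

1) 0.0ms=0b +280.702ms=4/5b
2) 280.702ms=4/5b +280.702ms=4/5b
3) 561.404ms=8/5b +280.702ms=4/5b
4) 842.105ms=12/5b +280.702ms=4/5b
5) 1122.807ms=16/5b +280.702ms=4/5b
Σ=4b of 4 (171bpm 4/4) — PASS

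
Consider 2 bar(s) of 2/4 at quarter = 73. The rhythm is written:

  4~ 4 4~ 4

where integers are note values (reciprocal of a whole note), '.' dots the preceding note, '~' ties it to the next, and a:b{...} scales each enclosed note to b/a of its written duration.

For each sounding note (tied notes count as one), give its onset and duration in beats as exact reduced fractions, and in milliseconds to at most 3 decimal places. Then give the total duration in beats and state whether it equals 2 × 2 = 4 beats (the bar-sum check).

1) 0.0ms=0b +1643.836ms=2b
2) 1643.836ms=2b +1643.836ms=2b
Σ=4b of 4 (73bpm 2/4) — PASS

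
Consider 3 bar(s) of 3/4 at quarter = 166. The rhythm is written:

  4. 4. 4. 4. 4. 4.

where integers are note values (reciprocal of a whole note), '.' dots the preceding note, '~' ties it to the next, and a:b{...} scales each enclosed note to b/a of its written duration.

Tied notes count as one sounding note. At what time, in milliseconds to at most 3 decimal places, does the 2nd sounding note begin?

note 2 onset = 3/2b = 542.169ms

1. 0.0ms @ 0 + 542.169ms (3/2)
2. 542.169ms @ 3/2 + 542.169ms (3/2)
3. 1084.337ms @ 3 + 542.169ms (3/2)
4. 1626.506ms @ 9/2 + 542.169ms (3/2)
5. 2168.675ms @ 6 + 542.169ms (3/2)
6. 2710.843ms @ 15/2 + 542.169ms (3/2)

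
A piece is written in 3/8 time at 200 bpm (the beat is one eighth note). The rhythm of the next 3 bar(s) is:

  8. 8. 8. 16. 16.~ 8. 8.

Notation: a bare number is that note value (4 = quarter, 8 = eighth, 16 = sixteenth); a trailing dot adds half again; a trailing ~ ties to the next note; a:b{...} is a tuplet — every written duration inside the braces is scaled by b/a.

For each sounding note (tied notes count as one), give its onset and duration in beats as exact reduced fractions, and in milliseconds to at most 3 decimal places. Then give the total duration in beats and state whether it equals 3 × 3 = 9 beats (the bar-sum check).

1) 0.0ms=0b +450.0ms=3/2b
2) 450.0ms=3/2b +450.0ms=3/2b
3) 900.0ms=3b +450.0ms=3/2b
4) 1350.0ms=9/2b +225.0ms=3/4b
5) 1575.0ms=21/4b +675.0ms=9/4b
6) 2250.0ms=15/2b +450.0ms=3/2b
Σ=9b of 9 (200bpm 3/8) — PASS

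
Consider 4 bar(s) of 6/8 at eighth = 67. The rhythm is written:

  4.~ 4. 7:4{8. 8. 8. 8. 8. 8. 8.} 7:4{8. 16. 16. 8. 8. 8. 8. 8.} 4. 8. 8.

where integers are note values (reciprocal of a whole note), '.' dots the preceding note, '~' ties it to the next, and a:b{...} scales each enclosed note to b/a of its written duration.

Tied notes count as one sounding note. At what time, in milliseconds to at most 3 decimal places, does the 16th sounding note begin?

1. 0.0ms @ 0 + 5373.134ms (6)
2. 5373.134ms @ 6 + 767.591ms (6/7)
3. 6140.725ms @ 48/7 + 767.591ms (6/7)
4. 6908.316ms @ 54/7 + 767.591ms (6/7)
5. 7675.906ms @ 60/7 + 767.591ms (6/7)
6. 8443.497ms @ 66/7 + 767.591ms (6/7)
7. 9211.087ms @ 72/7 + 767.591ms (6/7)
8. 9978.678ms @ 78/7 + 767.591ms (6/7)
9. 10746.269ms @ 12 + 767.591ms (6/7)
10. 11513.859ms @ 90/7 + 383.795ms (3/7)
11. 11897.655ms @ 93/7 + 383.795ms (3/7)
12. 12281.45ms @ 96/7 + 767.591ms (6/7)
13. 13049.041ms @ 102/7 + 767.591ms (6/7)
14. 13816.631ms @ 108/7 + 767.591ms (6/7)
15. 14584.222ms @ 114/7 + 767.591ms (6/7)
16. 15351.812ms @ 120/7 + 767.591ms (6/7)
17. 16119.403ms @ 18 + 2686.567ms (3)
18. 18805.97ms @ 21 + 1343.284ms (3/2)
19. 20149.254ms @ 45/2 + 1343.284ms (3/2)

note 16 onset = 120/7b = 15351.812ms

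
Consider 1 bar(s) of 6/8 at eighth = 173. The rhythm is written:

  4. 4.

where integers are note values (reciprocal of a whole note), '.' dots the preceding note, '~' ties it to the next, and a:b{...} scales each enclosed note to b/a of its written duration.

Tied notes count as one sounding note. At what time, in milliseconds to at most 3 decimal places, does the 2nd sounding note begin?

note 2 onset = 3b = 1040.462ms

1. 0.0ms @ 0 + 1040.462ms (3)
2. 1040.462ms @ 3 + 1040.462ms (3)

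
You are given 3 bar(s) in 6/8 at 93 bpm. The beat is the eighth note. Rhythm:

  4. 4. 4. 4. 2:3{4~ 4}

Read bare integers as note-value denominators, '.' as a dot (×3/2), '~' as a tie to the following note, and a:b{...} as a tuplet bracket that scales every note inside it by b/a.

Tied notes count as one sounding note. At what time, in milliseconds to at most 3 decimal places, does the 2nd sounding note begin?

1. 0.0ms @ 0 + 1935.484ms (3)
2. 1935.484ms @ 3 + 1935.484ms (3)
3. 3870.968ms @ 6 + 1935.484ms (3)
4. 5806.452ms @ 9 + 1935.484ms (3)
5. 7741.935ms @ 12 + 3870.968ms (6)

note 2 onset = 3b = 1935.484ms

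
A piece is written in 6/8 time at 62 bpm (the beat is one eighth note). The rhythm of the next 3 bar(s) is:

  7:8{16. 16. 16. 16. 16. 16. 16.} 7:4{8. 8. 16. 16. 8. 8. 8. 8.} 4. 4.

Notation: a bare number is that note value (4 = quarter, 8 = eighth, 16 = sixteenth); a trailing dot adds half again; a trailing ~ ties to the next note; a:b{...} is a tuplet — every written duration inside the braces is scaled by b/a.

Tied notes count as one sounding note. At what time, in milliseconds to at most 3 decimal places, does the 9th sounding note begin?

note 9 onset = 48/7b = 6635.945ms

1. 0.0ms @ 0 + 829.493ms (6/7)
2. 829.493ms @ 6/7 + 829.493ms (6/7)
3. 1658.986ms @ 12/7 + 829.493ms (6/7)
4. 2488.479ms @ 18/7 + 829.493ms (6/7)
5. 3317.972ms @ 24/7 + 829.493ms (6/7)
6. 4147.465ms @ 30/7 + 829.493ms (6/7)
7. 4976.959ms @ 36/7 + 829.493ms (6/7)
8. 5806.452ms @ 6 + 829.493ms (6/7)
9. 6635.945ms @ 48/7 + 829.493ms (6/7)
10. 7465.438ms @ 54/7 + 414.747ms (3/7)
11. 7880.184ms @ 57/7 + 414.747ms (3/7)
12. 8294.931ms @ 60/7 + 829.493ms (6/7)
13. 9124.424ms @ 66/7 + 829.493ms (6/7)
14. 9953.917ms @ 72/7 + 829.493ms (6/7)
15. 10783.41ms @ 78/7 + 829.493ms (6/7)
16. 11612.903ms @ 12 + 2903.226ms (3)
17. 14516.129ms @ 15 + 2903.226ms (3)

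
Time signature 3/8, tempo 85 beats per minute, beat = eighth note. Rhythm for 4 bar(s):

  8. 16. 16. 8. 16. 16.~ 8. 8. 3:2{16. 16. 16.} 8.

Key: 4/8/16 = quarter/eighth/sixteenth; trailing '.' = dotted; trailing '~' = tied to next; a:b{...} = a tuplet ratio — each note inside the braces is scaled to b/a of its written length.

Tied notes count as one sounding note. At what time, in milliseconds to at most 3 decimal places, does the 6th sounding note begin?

note 6 onset = 21/4b = 3705.882ms

1. 0.0ms @ 0 + 1058.824ms (3/2)
2. 1058.824ms @ 3/2 + 529.412ms (3/4)
3. 1588.235ms @ 9/4 + 529.412ms (3/4)
4. 2117.647ms @ 3 + 1058.824ms (3/2)
5. 3176.471ms @ 9/2 + 529.412ms (3/4)
6. 3705.882ms @ 21/4 + 1588.235ms (9/4)
7. 5294.118ms @ 15/2 + 1058.824ms (3/2)
8. 6352.941ms @ 9 + 352.941ms (1/2)
9. 6705.882ms @ 19/2 + 352.941ms (1/2)
10. 7058.824ms @ 10 + 352.941ms (1/2)
11. 7411.765ms @ 21/2 + 1058.824ms (3/2)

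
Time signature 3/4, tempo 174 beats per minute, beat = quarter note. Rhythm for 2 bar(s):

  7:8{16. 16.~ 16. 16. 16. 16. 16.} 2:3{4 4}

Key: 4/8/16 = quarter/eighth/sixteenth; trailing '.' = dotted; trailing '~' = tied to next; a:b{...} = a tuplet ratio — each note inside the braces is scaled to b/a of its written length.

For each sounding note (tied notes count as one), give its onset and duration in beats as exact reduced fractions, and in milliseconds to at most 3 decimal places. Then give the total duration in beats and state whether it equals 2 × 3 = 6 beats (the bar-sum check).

1) 0.0ms=0b +147.783ms=3/7b
2) 147.783ms=3/7b +295.567ms=6/7b
3) 443.35ms=9/7b +147.783ms=3/7b
4) 591.133ms=12/7b +147.783ms=3/7b
5) 738.916ms=15/7b +147.783ms=3/7b
6) 886.7ms=18/7b +147.783ms=3/7b
7) 1034.483ms=3b +517.241ms=3/2b
8) 1551.724ms=9/2b +517.241ms=3/2b
Σ=6b of 6 (174bpm 3/4) — PASS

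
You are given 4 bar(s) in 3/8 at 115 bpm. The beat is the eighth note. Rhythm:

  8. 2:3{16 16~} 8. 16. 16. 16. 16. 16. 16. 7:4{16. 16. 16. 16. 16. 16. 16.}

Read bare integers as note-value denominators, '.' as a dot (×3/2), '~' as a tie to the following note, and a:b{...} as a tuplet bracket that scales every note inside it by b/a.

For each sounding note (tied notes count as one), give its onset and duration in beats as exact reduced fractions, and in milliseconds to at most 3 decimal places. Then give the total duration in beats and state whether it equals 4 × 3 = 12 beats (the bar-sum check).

1) 0.0ms=0b +782.609ms=3/2b
2) 782.609ms=3/2b +391.304ms=3/4b
3) 1173.913ms=9/4b +1173.913ms=9/4b
4) 2347.826ms=9/2b +391.304ms=3/4b
5) 2739.13ms=21/4b +391.304ms=3/4b
6) 3130.435ms=6b +391.304ms=3/4b
7) 3521.739ms=27/4b +391.304ms=3/4b
8) 3913.043ms=15/2b +391.304ms=3/4b
9) 4304.348ms=33/4b +391.304ms=3/4b
10) 4695.652ms=9b +223.602ms=3/7b
11) 4919.255ms=66/7b +223.602ms=3/7b
12) 5142.857ms=69/7b +223.602ms=3/7b
13) 5366.46ms=72/7b +223.602ms=3/7b
14) 5590.062ms=75/7b +223.602ms=3/7b
15) 5813.665ms=78/7b +223.602ms=3/7b
16) 6037.267ms=81/7b +223.602ms=3/7b
Σ=12b of 12 (115bpm 3/8) — PASS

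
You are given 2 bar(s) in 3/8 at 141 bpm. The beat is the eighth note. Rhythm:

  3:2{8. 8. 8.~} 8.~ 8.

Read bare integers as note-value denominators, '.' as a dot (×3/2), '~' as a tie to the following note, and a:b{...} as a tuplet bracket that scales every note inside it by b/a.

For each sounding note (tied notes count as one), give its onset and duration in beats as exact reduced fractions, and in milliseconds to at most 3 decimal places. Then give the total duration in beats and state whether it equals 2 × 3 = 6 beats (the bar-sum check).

1) 0.0ms=0b +425.532ms=1b
2) 425.532ms=1b +425.532ms=1b
3) 851.064ms=2b +1702.128ms=4b
Σ=6b of 6 (141bpm 3/8) — PASS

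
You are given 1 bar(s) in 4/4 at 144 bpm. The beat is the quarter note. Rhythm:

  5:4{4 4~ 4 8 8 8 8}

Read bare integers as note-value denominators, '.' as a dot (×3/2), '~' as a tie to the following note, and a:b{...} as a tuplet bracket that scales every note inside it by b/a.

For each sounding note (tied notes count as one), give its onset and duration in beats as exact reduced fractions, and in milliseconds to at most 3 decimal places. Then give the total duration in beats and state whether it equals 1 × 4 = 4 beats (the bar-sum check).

1) 0.0ms=0b +333.333ms=4/5b
2) 333.333ms=4/5b +666.667ms=8/5b
3) 1000.0ms=12/5b +166.667ms=2/5b
4) 1166.667ms=14/5b +166.667ms=2/5b
5) 1333.333ms=16/5b +166.667ms=2/5b
6) 1500.0ms=18/5b +166.667ms=2/5b
Σ=4b of 4 (144bpm 4/4) — PASS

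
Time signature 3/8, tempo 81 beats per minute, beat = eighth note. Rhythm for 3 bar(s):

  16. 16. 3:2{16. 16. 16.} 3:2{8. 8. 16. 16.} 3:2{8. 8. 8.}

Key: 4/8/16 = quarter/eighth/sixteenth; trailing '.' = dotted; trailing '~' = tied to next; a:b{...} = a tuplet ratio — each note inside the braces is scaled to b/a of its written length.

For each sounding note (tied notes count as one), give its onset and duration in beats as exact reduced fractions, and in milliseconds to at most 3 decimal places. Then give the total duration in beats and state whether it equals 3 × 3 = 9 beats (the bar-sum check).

1) 0.0ms=0b +555.556ms=3/4b
2) 555.556ms=3/4b +555.556ms=3/4b
3) 1111.111ms=3/2b +370.37ms=1/2b
4) 1481.481ms=2b +370.37ms=1/2b
5) 1851.852ms=5/2b +370.37ms=1/2b
6) 2222.222ms=3b +740.741ms=1b
7) 2962.963ms=4b +740.741ms=1b
8) 3703.704ms=5b +370.37ms=1/2b
9) 4074.074ms=11/2b +370.37ms=1/2b
10) 4444.444ms=6b +740.741ms=1b
11) 5185.185ms=7b +740.741ms=1b
12) 5925.926ms=8b +740.741ms=1b
Σ=9b of 9 (81bpm 3/8) — PASS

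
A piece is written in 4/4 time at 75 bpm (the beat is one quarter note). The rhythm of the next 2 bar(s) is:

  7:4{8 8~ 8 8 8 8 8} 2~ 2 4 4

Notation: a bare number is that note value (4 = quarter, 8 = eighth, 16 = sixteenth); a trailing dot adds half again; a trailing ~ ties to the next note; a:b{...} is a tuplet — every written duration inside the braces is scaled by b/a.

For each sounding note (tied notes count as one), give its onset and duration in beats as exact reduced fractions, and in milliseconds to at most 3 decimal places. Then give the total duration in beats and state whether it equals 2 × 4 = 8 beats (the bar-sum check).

1) 0.0ms=0b +228.571ms=2/7b
2) 228.571ms=2/7b +457.143ms=4/7b
3) 685.714ms=6/7b +228.571ms=2/7b
4) 914.286ms=8/7b +228.571ms=2/7b
5) 1142.857ms=10/7b +228.571ms=2/7b
6) 1371.429ms=12/7b +228.571ms=2/7b
7) 1600.0ms=2b +3200.0ms=4b
8) 4800.0ms=6b +800.0ms=1b
9) 5600.0ms=7b +800.0ms=1b
Σ=8b of 8 (75bpm 4/4) — PASS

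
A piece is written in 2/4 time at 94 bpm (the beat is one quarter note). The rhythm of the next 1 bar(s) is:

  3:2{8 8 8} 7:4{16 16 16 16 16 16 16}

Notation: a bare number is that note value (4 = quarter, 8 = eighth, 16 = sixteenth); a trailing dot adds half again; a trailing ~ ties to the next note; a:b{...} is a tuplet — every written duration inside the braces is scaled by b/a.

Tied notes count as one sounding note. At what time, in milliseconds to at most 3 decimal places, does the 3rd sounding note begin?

1. 0.0ms @ 0 + 212.766ms (1/3)
2. 212.766ms @ 1/3 + 212.766ms (1/3)
3. 425.532ms @ 2/3 + 212.766ms (1/3)
4. 638.298ms @ 1 + 91.185ms (1/7)
5. 729.483ms @ 8/7 + 91.185ms (1/7)
6. 820.669ms @ 9/7 + 91.185ms (1/7)
7. 911.854ms @ 10/7 + 91.185ms (1/7)
8. 1003.04ms @ 11/7 + 91.185ms (1/7)
9. 1094.225ms @ 12/7 + 91.185ms (1/7)
10. 1185.41ms @ 13/7 + 91.185ms (1/7)

note 3 onset = 2/3b = 425.532ms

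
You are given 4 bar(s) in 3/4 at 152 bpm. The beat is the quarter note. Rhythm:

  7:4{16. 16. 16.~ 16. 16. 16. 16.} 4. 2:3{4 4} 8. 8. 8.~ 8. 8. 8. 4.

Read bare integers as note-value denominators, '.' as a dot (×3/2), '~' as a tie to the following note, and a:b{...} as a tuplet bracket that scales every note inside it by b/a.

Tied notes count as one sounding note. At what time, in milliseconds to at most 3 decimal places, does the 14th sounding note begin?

note 14 onset = 39/4b = 3848.684ms

1. 0.0ms @ 0 + 84.586ms (3/14)
2. 84.586ms @ 3/14 + 84.586ms (3/14)
3. 169.173ms @ 3/7 + 169.173ms (3/7)
4. 338.346ms @ 6/7 + 84.586ms (3/14)
5. 422.932ms @ 15/14 + 84.586ms (3/14)
6. 507.519ms @ 9/7 + 84.586ms (3/14)
7. 592.105ms @ 3/2 + 592.105ms (3/2)
8. 1184.211ms @ 3 + 592.105ms (3/2)
9. 1776.316ms @ 9/2 + 592.105ms (3/2)
10. 2368.421ms @ 6 + 296.053ms (3/4)
11. 2664.474ms @ 27/4 + 296.053ms (3/4)
12. 2960.526ms @ 15/2 + 592.105ms (3/2)
13. 3552.632ms @ 9 + 296.053ms (3/4)
14. 3848.684ms @ 39/4 + 296.053ms (3/4)
15. 4144.737ms @ 21/2 + 592.105ms (3/2)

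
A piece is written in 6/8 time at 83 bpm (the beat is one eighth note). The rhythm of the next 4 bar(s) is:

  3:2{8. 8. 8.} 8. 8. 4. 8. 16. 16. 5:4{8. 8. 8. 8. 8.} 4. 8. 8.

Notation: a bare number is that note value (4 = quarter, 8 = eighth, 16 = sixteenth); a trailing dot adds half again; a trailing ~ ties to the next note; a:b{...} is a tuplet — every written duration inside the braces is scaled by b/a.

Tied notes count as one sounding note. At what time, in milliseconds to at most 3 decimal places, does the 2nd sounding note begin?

note 2 onset = 1b = 722.892ms

1. 0.0ms @ 0 + 722.892ms (1)
2. 722.892ms @ 1 + 722.892ms (1)
3. 1445.783ms @ 2 + 722.892ms (1)
4. 2168.675ms @ 3 + 1084.337ms (3/2)
5. 3253.012ms @ 9/2 + 1084.337ms (3/2)
6. 4337.349ms @ 6 + 2168.675ms (3)
7. 6506.024ms @ 9 + 1084.337ms (3/2)
8. 7590.361ms @ 21/2 + 542.169ms (3/4)
9. 8132.53ms @ 45/4 + 542.169ms (3/4)
10. 8674.699ms @ 12 + 867.47ms (6/5)
11. 9542.169ms @ 66/5 + 867.47ms (6/5)
12. 10409.639ms @ 72/5 + 867.47ms (6/5)
13. 11277.108ms @ 78/5 + 867.47ms (6/5)
14. 12144.578ms @ 84/5 + 867.47ms (6/5)
15. 13012.048ms @ 18 + 2168.675ms (3)
16. 15180.723ms @ 21 + 1084.337ms (3/2)
17. 16265.06ms @ 45/2 + 1084.337ms (3/2)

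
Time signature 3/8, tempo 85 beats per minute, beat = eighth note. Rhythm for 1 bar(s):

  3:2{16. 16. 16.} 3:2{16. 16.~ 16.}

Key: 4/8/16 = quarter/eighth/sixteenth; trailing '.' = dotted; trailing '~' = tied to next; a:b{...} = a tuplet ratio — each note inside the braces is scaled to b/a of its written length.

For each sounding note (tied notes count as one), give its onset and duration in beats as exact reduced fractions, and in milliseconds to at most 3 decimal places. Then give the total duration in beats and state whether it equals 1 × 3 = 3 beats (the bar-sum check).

1) 0.0ms=0b +352.941ms=1/2b
2) 352.941ms=1/2b +352.941ms=1/2b
3) 705.882ms=1b +352.941ms=1/2b
4) 1058.824ms=3/2b +352.941ms=1/2b
5) 1411.765ms=2b +705.882ms=1b
Σ=3b of 3 (85bpm 3/8) — PASS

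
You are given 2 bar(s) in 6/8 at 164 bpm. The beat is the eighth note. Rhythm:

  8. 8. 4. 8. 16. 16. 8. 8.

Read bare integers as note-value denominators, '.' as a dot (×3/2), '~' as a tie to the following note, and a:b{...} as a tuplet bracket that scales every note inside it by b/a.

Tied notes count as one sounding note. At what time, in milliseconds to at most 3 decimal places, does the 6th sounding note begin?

1. 0.0ms @ 0 + 548.78ms (3/2)
2. 548.78ms @ 3/2 + 548.78ms (3/2)
3. 1097.561ms @ 3 + 1097.561ms (3)
4. 2195.122ms @ 6 + 548.78ms (3/2)
5. 2743.902ms @ 15/2 + 274.39ms (3/4)
6. 3018.293ms @ 33/4 + 274.39ms (3/4)
7. 3292.683ms @ 9 + 548.78ms (3/2)
8. 3841.463ms @ 21/2 + 548.78ms (3/2)

note 6 onset = 33/4b = 3018.293ms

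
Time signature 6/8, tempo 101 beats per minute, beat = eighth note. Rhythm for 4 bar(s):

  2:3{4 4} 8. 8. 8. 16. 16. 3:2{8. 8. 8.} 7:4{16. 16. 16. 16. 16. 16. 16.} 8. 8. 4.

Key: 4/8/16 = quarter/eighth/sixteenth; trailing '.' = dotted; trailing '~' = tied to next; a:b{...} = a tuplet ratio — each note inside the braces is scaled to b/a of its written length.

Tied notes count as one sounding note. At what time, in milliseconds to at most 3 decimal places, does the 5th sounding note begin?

note 5 onset = 9b = 5346.535ms

1. 0.0ms @ 0 + 1782.178ms (3)
2. 1782.178ms @ 3 + 1782.178ms (3)
3. 3564.356ms @ 6 + 891.089ms (3/2)
4. 4455.446ms @ 15/2 + 891.089ms (3/2)
5. 5346.535ms @ 9 + 891.089ms (3/2)
6. 6237.624ms @ 21/2 + 445.545ms (3/4)
7. 6683.168ms @ 45/4 + 445.545ms (3/4)
8. 7128.713ms @ 12 + 594.059ms (1)
9. 7722.772ms @ 13 + 594.059ms (1)
10. 8316.832ms @ 14 + 594.059ms (1)
11. 8910.891ms @ 15 + 254.597ms (3/7)
12. 9165.488ms @ 108/7 + 254.597ms (3/7)
13. 9420.085ms @ 111/7 + 254.597ms (3/7)
14. 9674.682ms @ 114/7 + 254.597ms (3/7)
15. 9929.279ms @ 117/7 + 254.597ms (3/7)
16. 10183.876ms @ 120/7 + 254.597ms (3/7)
17. 10438.472ms @ 123/7 + 254.597ms (3/7)
18. 10693.069ms @ 18 + 891.089ms (3/2)
19. 11584.158ms @ 39/2 + 891.089ms (3/2)
20. 12475.248ms @ 21 + 1782.178ms (3)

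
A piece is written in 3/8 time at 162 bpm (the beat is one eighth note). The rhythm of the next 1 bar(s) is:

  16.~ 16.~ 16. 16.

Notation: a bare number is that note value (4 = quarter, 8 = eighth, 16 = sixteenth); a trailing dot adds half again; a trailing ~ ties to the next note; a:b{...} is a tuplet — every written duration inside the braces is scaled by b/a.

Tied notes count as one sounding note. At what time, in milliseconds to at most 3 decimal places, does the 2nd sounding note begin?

note 2 onset = 9/4b = 833.333ms

1. 0.0ms @ 0 + 833.333ms (9/4)
2. 833.333ms @ 9/4 + 277.778ms (3/4)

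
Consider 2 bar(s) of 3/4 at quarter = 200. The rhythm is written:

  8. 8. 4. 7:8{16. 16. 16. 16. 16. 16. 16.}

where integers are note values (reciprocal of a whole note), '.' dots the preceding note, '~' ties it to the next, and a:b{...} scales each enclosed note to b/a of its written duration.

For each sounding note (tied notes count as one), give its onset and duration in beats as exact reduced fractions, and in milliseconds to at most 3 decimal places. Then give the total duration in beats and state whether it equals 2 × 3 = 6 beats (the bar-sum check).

1) 0.0ms=0b +225.0ms=3/4b
2) 225.0ms=3/4b +225.0ms=3/4b
3) 450.0ms=3/2b +450.0ms=3/2b
4) 900.0ms=3b +128.571ms=3/7b
5) 1028.571ms=24/7b +128.571ms=3/7b
6) 1157.143ms=27/7b +128.571ms=3/7b
7) 1285.714ms=30/7b +128.571ms=3/7b
8) 1414.286ms=33/7b +128.571ms=3/7b
9) 1542.857ms=36/7b +128.571ms=3/7b
10) 1671.429ms=39/7b +128.571ms=3/7b
Σ=6b of 6 (200bpm 3/4) — PASS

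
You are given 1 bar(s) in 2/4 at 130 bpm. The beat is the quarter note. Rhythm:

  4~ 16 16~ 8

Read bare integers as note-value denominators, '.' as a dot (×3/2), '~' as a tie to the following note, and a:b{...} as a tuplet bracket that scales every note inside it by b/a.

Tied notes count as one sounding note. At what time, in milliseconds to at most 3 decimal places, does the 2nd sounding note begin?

1. 0.0ms @ 0 + 576.923ms (5/4)
2. 576.923ms @ 5/4 + 346.154ms (3/4)

note 2 onset = 5/4b = 576.923ms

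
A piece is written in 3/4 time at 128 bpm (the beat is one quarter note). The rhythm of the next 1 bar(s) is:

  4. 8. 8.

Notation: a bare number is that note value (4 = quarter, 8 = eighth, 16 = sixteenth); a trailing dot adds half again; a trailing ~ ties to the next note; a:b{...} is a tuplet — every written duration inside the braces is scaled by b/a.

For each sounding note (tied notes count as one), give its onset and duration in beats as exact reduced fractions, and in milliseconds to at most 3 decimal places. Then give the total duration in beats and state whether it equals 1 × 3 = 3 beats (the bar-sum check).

1) 0.0ms=0b +703.125ms=3/2b
2) 703.125ms=3/2b +351.562ms=3/4b
3) 1054.688ms=9/4b +351.562ms=3/4b
Σ=3b of 3 (128bpm 3/4) — PASS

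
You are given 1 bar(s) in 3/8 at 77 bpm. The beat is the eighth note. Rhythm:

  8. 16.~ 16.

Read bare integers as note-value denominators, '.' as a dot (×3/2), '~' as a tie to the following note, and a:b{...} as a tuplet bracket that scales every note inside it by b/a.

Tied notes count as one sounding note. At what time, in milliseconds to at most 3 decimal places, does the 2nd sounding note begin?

note 2 onset = 3/2b = 1168.831ms

1. 0.0ms @ 0 + 1168.831ms (3/2)
2. 1168.831ms @ 3/2 + 1168.831ms (3/2)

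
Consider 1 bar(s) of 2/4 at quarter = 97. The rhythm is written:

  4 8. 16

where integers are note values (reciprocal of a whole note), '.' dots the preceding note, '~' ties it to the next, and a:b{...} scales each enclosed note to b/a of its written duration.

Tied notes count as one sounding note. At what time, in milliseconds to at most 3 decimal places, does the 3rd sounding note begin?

1. 0.0ms @ 0 + 618.557ms (1)
2. 618.557ms @ 1 + 463.918ms (3/4)
3. 1082.474ms @ 7/4 + 154.639ms (1/4)

note 3 onset = 7/4b = 1082.474ms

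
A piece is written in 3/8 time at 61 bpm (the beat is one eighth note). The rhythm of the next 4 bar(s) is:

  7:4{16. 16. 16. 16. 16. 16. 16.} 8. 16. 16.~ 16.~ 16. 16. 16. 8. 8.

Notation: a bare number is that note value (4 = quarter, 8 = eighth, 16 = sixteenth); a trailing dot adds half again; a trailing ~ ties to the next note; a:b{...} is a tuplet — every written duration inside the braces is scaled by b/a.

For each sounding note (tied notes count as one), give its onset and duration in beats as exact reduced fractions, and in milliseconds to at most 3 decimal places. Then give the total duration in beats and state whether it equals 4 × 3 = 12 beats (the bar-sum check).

1) 0.0ms=0b +421.546ms=3/7b
2) 421.546ms=3/7b +421.546ms=3/7b
3) 843.091ms=6/7b +421.546ms=3/7b
4) 1264.637ms=9/7b +421.546ms=3/7b
5) 1686.183ms=12/7b +421.546ms=3/7b
6) 2107.728ms=15/7b +421.546ms=3/7b
7) 2529.274ms=18/7b +421.546ms=3/7b
8) 2950.82ms=3b +1475.41ms=3/2b
9) 4426.23ms=9/2b +737.705ms=3/4b
10) 5163.934ms=21/4b +2213.115ms=9/4b
11) 7377.049ms=15/2b +737.705ms=3/4b
12) 8114.754ms=33/4b +737.705ms=3/4b
13) 8852.459ms=9b +1475.41ms=3/2b
14) 10327.869ms=21/2b +1475.41ms=3/2b
Σ=12b of 12 (61bpm 3/8) — PASS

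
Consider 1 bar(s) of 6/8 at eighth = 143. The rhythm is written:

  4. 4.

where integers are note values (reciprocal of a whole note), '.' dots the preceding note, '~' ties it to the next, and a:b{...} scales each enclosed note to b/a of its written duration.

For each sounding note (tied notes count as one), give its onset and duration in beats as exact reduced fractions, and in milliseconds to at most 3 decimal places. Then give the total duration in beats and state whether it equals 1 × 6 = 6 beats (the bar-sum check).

1) 0.0ms=0b +1258.741ms=3b
2) 1258.741ms=3b +1258.741ms=3b
Σ=6b of 6 (143bpm 6/8) — PASS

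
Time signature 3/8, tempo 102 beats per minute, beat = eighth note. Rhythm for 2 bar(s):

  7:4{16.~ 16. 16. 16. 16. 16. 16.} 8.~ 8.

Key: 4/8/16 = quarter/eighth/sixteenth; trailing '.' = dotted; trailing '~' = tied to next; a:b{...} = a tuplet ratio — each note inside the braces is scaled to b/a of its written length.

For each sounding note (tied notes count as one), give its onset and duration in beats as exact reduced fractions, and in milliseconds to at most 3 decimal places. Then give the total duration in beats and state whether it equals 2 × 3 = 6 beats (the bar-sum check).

1) 0.0ms=0b +504.202ms=6/7b
2) 504.202ms=6/7b +252.101ms=3/7b
3) 756.303ms=9/7b +252.101ms=3/7b
4) 1008.403ms=12/7b +252.101ms=3/7b
5) 1260.504ms=15/7b +252.101ms=3/7b
6) 1512.605ms=18/7b +252.101ms=3/7b
7) 1764.706ms=3b +1764.706ms=3b
Σ=6b of 6 (102bpm 3/8) — PASS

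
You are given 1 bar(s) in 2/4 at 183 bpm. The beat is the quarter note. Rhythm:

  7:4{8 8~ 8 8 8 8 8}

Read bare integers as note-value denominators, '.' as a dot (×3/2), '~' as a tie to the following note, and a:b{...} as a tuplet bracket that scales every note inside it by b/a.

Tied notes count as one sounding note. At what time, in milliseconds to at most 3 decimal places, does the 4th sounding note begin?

note 4 onset = 8/7b = 374.707ms

1. 0.0ms @ 0 + 93.677ms (2/7)
2. 93.677ms @ 2/7 + 187.354ms (4/7)
3. 281.03ms @ 6/7 + 93.677ms (2/7)
4. 374.707ms @ 8/7 + 93.677ms (2/7)
5. 468.384ms @ 10/7 + 93.677ms (2/7)
6. 562.061ms @ 12/7 + 93.677ms (2/7)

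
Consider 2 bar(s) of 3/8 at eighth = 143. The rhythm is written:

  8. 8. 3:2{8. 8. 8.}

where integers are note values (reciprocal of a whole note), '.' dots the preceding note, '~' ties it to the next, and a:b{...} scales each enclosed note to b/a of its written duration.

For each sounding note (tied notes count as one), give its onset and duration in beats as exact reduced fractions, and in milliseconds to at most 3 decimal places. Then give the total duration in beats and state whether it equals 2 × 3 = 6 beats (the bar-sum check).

1) 0.0ms=0b +629.371ms=3/2b
2) 629.371ms=3/2b +629.371ms=3/2b
3) 1258.741ms=3b +419.58ms=1b
4) 1678.322ms=4b +419.58ms=1b
5) 2097.902ms=5b +419.58ms=1b
Σ=6b of 6 (143bpm 3/8) — PASS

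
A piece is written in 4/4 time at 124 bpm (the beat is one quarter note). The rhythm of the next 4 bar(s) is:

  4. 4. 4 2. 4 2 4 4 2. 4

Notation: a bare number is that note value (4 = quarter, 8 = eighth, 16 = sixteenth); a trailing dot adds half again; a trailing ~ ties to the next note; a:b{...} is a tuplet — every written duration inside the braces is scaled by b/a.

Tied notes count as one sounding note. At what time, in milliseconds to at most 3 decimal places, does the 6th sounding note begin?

note 6 onset = 8b = 3870.968ms

1. 0.0ms @ 0 + 725.806ms (3/2)
2. 725.806ms @ 3/2 + 725.806ms (3/2)
3. 1451.613ms @ 3 + 483.871ms (1)
4. 1935.484ms @ 4 + 1451.613ms (3)
5. 3387.097ms @ 7 + 483.871ms (1)
6. 3870.968ms @ 8 + 967.742ms (2)
7. 4838.71ms @ 10 + 483.871ms (1)
8. 5322.581ms @ 11 + 483.871ms (1)
9. 5806.452ms @ 12 + 1451.613ms (3)
10. 7258.065ms @ 15 + 483.871ms (1)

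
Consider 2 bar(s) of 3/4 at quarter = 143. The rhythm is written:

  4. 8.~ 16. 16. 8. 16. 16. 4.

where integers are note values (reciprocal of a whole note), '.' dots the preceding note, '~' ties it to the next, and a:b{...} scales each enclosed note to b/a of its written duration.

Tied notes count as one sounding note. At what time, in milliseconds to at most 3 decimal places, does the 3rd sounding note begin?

1. 0.0ms @ 0 + 629.371ms (3/2)
2. 629.371ms @ 3/2 + 472.028ms (9/8)
3. 1101.399ms @ 21/8 + 157.343ms (3/8)
4. 1258.741ms @ 3 + 314.685ms (3/4)
5. 1573.427ms @ 15/4 + 157.343ms (3/8)
6. 1730.769ms @ 33/8 + 157.343ms (3/8)
7. 1888.112ms @ 9/2 + 629.371ms (3/2)

note 3 onset = 21/8b = 1101.399ms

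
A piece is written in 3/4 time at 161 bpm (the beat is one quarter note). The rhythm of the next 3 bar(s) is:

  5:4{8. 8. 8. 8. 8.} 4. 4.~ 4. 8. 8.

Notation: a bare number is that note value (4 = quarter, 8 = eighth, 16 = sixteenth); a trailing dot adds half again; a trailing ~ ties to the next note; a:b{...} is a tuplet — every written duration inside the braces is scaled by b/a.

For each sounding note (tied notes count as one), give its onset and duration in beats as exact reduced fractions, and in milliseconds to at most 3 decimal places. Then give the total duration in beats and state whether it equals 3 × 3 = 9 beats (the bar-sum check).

1) 0.0ms=0b +223.602ms=3/5b
2) 223.602ms=3/5b +223.602ms=3/5b
3) 447.205ms=6/5b +223.602ms=3/5b
4) 670.807ms=9/5b +223.602ms=3/5b
5) 894.41ms=12/5b +223.602ms=3/5b
6) 1118.012ms=3b +559.006ms=3/2b
7) 1677.019ms=9/2b +1118.012ms=3b
8) 2795.031ms=15/2b +279.503ms=3/4b
9) 3074.534ms=33/4b +279.503ms=3/4b
Σ=9b of 9 (161bpm 3/4) — PASS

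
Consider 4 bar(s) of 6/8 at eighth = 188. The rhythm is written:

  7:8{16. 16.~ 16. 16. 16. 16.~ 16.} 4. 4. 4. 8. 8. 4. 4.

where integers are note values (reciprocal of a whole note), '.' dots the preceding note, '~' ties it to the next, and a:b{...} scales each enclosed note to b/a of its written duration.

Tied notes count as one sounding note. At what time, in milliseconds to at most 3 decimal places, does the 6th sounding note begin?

1. 0.0ms @ 0 + 273.556ms (6/7)
2. 273.556ms @ 6/7 + 547.112ms (12/7)
3. 820.669ms @ 18/7 + 273.556ms (6/7)
4. 1094.225ms @ 24/7 + 273.556ms (6/7)
5. 1367.781ms @ 30/7 + 547.112ms (12/7)
6. 1914.894ms @ 6 + 957.447ms (3)
7. 2872.34ms @ 9 + 957.447ms (3)
8. 3829.787ms @ 12 + 957.447ms (3)
9. 4787.234ms @ 15 + 478.723ms (3/2)
10. 5265.957ms @ 33/2 + 478.723ms (3/2)
11. 5744.681ms @ 18 + 957.447ms (3)
12. 6702.128ms @ 21 + 957.447ms (3)

note 6 onset = 6b = 1914.894ms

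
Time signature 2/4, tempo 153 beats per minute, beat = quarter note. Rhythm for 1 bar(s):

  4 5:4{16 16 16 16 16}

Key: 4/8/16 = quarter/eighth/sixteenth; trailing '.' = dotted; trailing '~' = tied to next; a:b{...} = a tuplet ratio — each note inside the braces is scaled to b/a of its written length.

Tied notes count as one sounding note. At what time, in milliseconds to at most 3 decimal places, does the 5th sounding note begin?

note 5 onset = 8/5b = 627.451ms

1. 0.0ms @ 0 + 392.157ms (1)
2. 392.157ms @ 1 + 78.431ms (1/5)
3. 470.588ms @ 6/5 + 78.431ms (1/5)
4. 549.02ms @ 7/5 + 78.431ms (1/5)
5. 627.451ms @ 8/5 + 78.431ms (1/5)
6. 705.882ms @ 9/5 + 78.431ms (1/5)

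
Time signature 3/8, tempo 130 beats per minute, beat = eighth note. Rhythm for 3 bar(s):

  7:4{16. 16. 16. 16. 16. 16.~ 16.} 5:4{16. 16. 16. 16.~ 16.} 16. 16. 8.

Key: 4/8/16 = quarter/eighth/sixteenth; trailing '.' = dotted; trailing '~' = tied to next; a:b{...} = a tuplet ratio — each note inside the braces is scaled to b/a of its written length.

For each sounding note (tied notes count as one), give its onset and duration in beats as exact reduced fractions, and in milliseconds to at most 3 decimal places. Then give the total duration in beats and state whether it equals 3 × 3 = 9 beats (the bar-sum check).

1) 0.0ms=0b +197.802ms=3/7b
2) 197.802ms=3/7b +197.802ms=3/7b
3) 395.604ms=6/7b +197.802ms=3/7b
4) 593.407ms=9/7b +197.802ms=3/7b
5) 791.209ms=12/7b +197.802ms=3/7b
6) 989.011ms=15/7b +395.604ms=6/7b
7) 1384.615ms=3b +276.923ms=3/5b
8) 1661.538ms=18/5b +276.923ms=3/5b
9) 1938.462ms=21/5b +276.923ms=3/5b
10) 2215.385ms=24/5b +553.846ms=6/5b
11) 2769.231ms=6b +346.154ms=3/4b
12) 3115.385ms=27/4b +346.154ms=3/4b
13) 3461.538ms=15/2b +692.308ms=3/2b
Σ=9b of 9 (130bpm 3/8) — PASS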